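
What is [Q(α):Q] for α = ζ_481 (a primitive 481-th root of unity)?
[Q(α):Q] = 432

The minimal polynomial of ζ_481 over Q is the 481-th cyclotomic polynomial Φ_481(x), which is irreducible over Q and has degree φ(481) = 432. Hence [Q(α):Q] = φ(481) = 432.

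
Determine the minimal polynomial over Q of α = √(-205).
m_α(x) = x^2 + 205

α satisfies α^2 + 205 = 0, so x^2 + 205 annihilates α. Since d = -205 is squarefree and ≠ 1, it is not a perfect square in Q, so x^2 + 205 has no rational root and is therefore irreducible over Q (a degree-2 polynomial over a field is irreducible iff it has no root). Hence m_α(x) = x^2 + 205.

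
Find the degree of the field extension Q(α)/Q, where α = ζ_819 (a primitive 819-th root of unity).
[Q(α):Q] = 432

The minimal polynomial of ζ_819 over Q is the 819-th cyclotomic polynomial Φ_819(x), which is irreducible over Q and has degree φ(819) = 432. Hence [Q(α):Q] = φ(819) = 432.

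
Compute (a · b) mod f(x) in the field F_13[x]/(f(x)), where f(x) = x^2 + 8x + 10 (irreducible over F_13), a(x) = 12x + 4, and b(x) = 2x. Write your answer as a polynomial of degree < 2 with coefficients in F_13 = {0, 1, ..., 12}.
a · b ≡ 11x + 7 (mod f(x))

Multiply in F_13[x]: a(x)·b(x) = (12x + 4)·(2x) = 11x^2 + 8x. This has degree ≥ 2, so divide by f(x) over F_13: 11x^2 + 8x = (11)·(x^2 + 8x + 10) + (11x + 7). Hence a·b ≡ 11x + 7 (mod f). (F_13[x]/(f) is a field with 13^2 = 169 elements since f is irreducible of degree 2.)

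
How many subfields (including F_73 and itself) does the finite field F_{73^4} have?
F_{73^4} has 3 subfields

The subfields of F_{p^n} are exactly the fields F_{p^d} for d | n (each is the fixed field of the unique index-d subgroup of Gal(F_{p^n}/F_p) ≅ Z/nZ). The divisors of n = 4 are {1, 2, 4}, giving 3 subfields: F_{73^1}, F_{73^2}, F_{73^4}.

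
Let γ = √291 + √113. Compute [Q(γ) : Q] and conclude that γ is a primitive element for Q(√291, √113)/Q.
[Q(γ) : Q] = 4 (equivalently, Q(γ) = Q(√291, √113))

Obviously Q(γ) ⊆ Q(√291, √113), and [Q(√291, √113):Q] = 4 (since 291, 113 are distinct squarefree integers > 1 with 32883 not a perfect square). To show equality we compute the minimal polynomial of γ. From γ = √291 + √113: γ^2 = 291 + 2√(32883) + 113 = 404 + 2√(32883), so γ^2 - 404 = 2√(32883); squaring, (γ^2 - 404)^2 = 4·32883, i.e. γ^4 - 808γ^2 + 163216 - 131532 = 0, i.e. γ^4 - 808γ^2 + 31684 = 0. So γ is a root of x^4 - 808x^2 + 31684. This polynomial is irreducible over Q: it has no rational root (each ±√291 ± √113 is irrational), and any factorization into two quadratics over Q would force √(32883) ∈ Q (pairing opposite roots) or √291, √113 ∈ Q (other pairings), all impossible. Hence [Q(γ):Q] = 4 = [Q(√291, √113):Q], so Q(γ) = Q(√291, √113).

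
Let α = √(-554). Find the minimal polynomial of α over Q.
m_α(x) = x^2 + 554

α satisfies α^2 + 554 = 0, so x^2 + 554 annihilates α. Since d = -554 is squarefree and ≠ 1, it is not a perfect square in Q, so x^2 + 554 has no rational root and is therefore irreducible over Q (a degree-2 polynomial over a field is irreducible iff it has no root). Hence m_α(x) = x^2 + 554.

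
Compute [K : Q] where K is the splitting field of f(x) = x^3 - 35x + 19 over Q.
[K : Q] = 6

By the rational root test, any rational root of the monic integer polynomial f(x) = x^3 - 35x + 19 must be an integer dividing the constant term 19, i.e. one of ±{1, 19}. Evaluating: f(1) = -15, f(-1) = 53, f(19) = 6213, f(-19) = -6175; none is 0, so f has no rational root and is therefore irreducible over Q (a cubic with no linear factor over a field is irreducible). For an irreducible cubic, the Galois group is A_3 or S_3 according as the discriminant disc(f) = -4a^3 - 27b^2 = -4·(-35)^3 - 27·(19)^2 = 161753 is or is not a square in Q. Here disc(f) = 161753 is not a perfect square in Q, so the Galois group of f over Q is not contained in A_3 and must be all of S_3. The splitting field has degree |S_3| = 6 over Q, so [K : Q] = 6.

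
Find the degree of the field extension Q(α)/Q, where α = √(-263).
[Q(α):Q] = 2

[Q(α):Q] equals the degree of the minimal polynomial of α. Here α^2 = -263 and x^2 + 263 is irreducible (d = -263 is squarefree, ≠ 1, hence not a square), so deg(m_α) = 2. Thus [Q(α):Q] = 2.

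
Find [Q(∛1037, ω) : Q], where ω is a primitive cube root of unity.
[Q(∛1037, ω) : Q] = 6

[Q(∛1037):Q] = 3 (min poly x^3 - 1037, irreducible since 1037 is not a perfect cube). [Q(ω):Q] = 2 (min poly x^2 + x + 1). Since Q(∛1037) ⊂ R and ω ∉ R, we have ω ∉ Q(∛1037), so x^2 + x + 1 remains irreducible over Q(∛1037) and [Q(∛1037, ω) : Q(∛1037)] = 2. By the tower law, [Q(∛1037, ω) : Q] = 3 · 2 = 6. (In fact Q(∛1037, ω) is the splitting field of x^3 - 1037 over Q.)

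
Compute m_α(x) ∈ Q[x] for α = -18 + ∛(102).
m_α(x) = x^3 + 54x^2 + 972x + 5730

Set β = α + 18 = ∛(102), so β^3 = 102. Then (α + 18)^3 - 102 = 0, i.e. α is a root of g(x) = (x + 18)^3 - 102 = x^3 + 54x^2 + 972x + 5730. Since g(x) = h(x + 18) where h(x) = x^3 - 102, and h is irreducible over Q (because 102 is not a perfect cube, so h has no rational root, and a monic cubic with no rational root is irreducible), g is also irreducible (irreducibility is preserved under the substitution x → x + 18). Hence m_α(x) = x^3 + 54x^2 + 972x + 5730.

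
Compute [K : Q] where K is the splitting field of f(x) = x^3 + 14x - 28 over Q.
[K : Q] = 6

By the rational root test, any rational root of the monic integer polynomial f(x) = x^3 + 14x - 28 must be an integer dividing the constant term -28, i.e. one of ±{1, 2, 4, 7, 14, 28}. Evaluating: f(1) = -13, f(-1) = -43, f(2) = 8, f(-2) = -64, f(4) = 92, f(-4) = -148, f(7) = 413, f(-7) = -469, f(14) = 2912, f(-14) = -2968, f(28) = 22316, f(-28) = -22372; none is 0, so f has no rational root and is therefore irreducible over Q (a cubic with no linear factor over a field is irreducible). For an irreducible cubic, the Galois group is A_3 or S_3 according as the discriminant disc(f) = -4a^3 - 27b^2 = -4·(14)^3 - 27·(-28)^2 = -32144 is or is not a square in Q. Here disc(f) = -32144 is not a perfect square in Q, so the Galois group of f over Q is not contained in A_3 and must be all of S_3. The splitting field has degree |S_3| = 6 over Q, so [K : Q] = 6.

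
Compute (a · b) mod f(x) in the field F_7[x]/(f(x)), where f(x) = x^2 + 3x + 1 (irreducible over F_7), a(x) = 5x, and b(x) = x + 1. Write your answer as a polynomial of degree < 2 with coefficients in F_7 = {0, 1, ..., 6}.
a · b ≡ 4x + 2 (mod f(x))

Multiply in F_7[x]: a(x)·b(x) = (5x)·(x + 1) = 5x^2 + 5x. This has degree ≥ 2, so divide by f(x) over F_7: 5x^2 + 5x = (5)·(x^2 + 3x + 1) + (4x + 2). Hence a·b ≡ 4x + 2 (mod f). (F_7[x]/(f) is a field with 7^2 = 49 elements since f is irreducible of degree 2.)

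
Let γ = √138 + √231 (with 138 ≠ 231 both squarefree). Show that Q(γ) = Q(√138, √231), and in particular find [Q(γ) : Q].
[Q(γ) : Q] = 4 (equivalently, Q(γ) = Q(√138, √231))

Obviously Q(γ) ⊆ Q(√138, √231), and [Q(√138, √231):Q] = 4 (since 138, 231 are distinct squarefree integers > 1 with 31878 not a perfect square). To show equality we compute the minimal polynomial of γ. From γ = √138 + √231: γ^2 = 138 + 2√(31878) + 231 = 369 + 2√(31878), so γ^2 - 369 = 2√(31878); squaring, (γ^2 - 369)^2 = 4·31878, i.e. γ^4 - 738γ^2 + 136161 - 127512 = 0, i.e. γ^4 - 738γ^2 + 8649 = 0. So γ is a root of x^4 - 738x^2 + 8649. This polynomial is irreducible over Q: it has no rational root (each ±√138 ± √231 is irrational), and any factorization into two quadratics over Q would force √(31878) ∈ Q (pairing opposite roots) or √138, √231 ∈ Q (other pairings), all impossible. Hence [Q(γ):Q] = 4 = [Q(√138, √231):Q], so Q(γ) = Q(√138, √231).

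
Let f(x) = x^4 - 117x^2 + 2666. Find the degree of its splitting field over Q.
[K : Q] = 4

Solving the quadratic in x^2: x^2 = (117 ± √(117^2 - 4·2666))/2 = (117 ± √3025)/2 = (117 ± 55)/2, giving x^2 = 86 or x^2 = 31. So f(x) = (x^2 - 86)(x^2 - 31) and the roots of f are ±√86, ±√31. Hence the splitting field is K = Q(√86, √31). Since 86 and 31 are distinct squarefree integers > 1, their product 2666 is not a perfect square, so √31 ∉ Q(√86). By the tower law [K:Q] = [Q(√86,√31):Q(√86)] · [Q(√86):Q] = 2 · 2 = 4.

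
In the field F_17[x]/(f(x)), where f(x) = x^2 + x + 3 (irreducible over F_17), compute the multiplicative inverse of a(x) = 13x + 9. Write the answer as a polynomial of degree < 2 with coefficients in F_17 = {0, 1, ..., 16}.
a(x)^(-1) ≡ 6x + 11 (mod f(x))

Since f is irreducible over F_17, F_17[x]/(f) is a field and a(x) ≠ 0 has an inverse. Apply the extended Euclidean algorithm to f(x) and a(x) in F_17[x]: f(x) = (4x + 13)·a(x) + (5). The last nonzero remainder is the constant 5 = gcd(f, a) in F_17. Back-substituting through the division chain expresses 5 = s(x)·a(x) + t(x)·f(x) with s(x) ≡ 13x + 4 (mod f), so (13x + 4)·a(x) ≡ 5 (mod f). Multiplying by 5^(-1) ≡ 7 in F_17 gives a(x)^(-1) ≡ 7·(13x + 4) ≡ 6x + 11 (mod f). Check: (13x + 9)·(6x + 11) = 10x^2 + 10x + 14 ≡ 1 (mod x^2 + x + 3).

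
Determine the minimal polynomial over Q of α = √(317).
m_α(x) = x^2 - 317

α satisfies α^2 - 317 = 0, so x^2 - 317 annihilates α. Since d = 317 is squarefree and ≠ 1, it is not a perfect square in Q, so x^2 - 317 has no rational root and is therefore irreducible over Q (a degree-2 polynomial over a field is irreducible iff it has no root). Hence m_α(x) = x^2 - 317.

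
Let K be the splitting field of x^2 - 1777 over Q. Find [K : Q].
[K : Q] = 2

f(x) = x^2 - 1777 factors as (x - √1777)(x + √1777). The splitting field is K = Q(√1777). Since 1777 is squarefree and > 1, it is not a perfect square, so x^2 - 1777 is irreducible over Q and [Q(√1777) : Q] = 2. Hence [K : Q] = 2.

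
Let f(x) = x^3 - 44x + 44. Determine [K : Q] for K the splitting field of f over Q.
[K : Q] = 6

By the rational root test, any rational root of the monic integer polynomial f(x) = x^3 - 44x + 44 must be an integer dividing the constant term 44, i.e. one of ±{1, 2, 4, 11, 22, 44}. Evaluating: f(1) = 1, f(-1) = 87, f(2) = -36, f(-2) = 124, f(4) = -68, f(-4) = 156, f(11) = 891, f(-11) = -803, f(22) = 9724, f(-22) = -9636, f(44) = 83292, f(-44) = -83204; none is 0, so f has no rational root and is therefore irreducible over Q (a cubic with no linear factor over a field is irreducible). For an irreducible cubic, the Galois group is A_3 or S_3 according as the discriminant disc(f) = -4a^3 - 27b^2 = -4·(-44)^3 - 27·(44)^2 = 288464 is or is not a square in Q. Here disc(f) = 288464 is not a perfect square in Q, so the Galois group of f over Q is not contained in A_3 and must be all of S_3. The splitting field has degree |S_3| = 6 over Q, so [K : Q] = 6.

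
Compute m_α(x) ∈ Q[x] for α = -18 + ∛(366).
m_α(x) = x^3 + 54x^2 + 972x + 5466

Set β = α + 18 = ∛(366), so β^3 = 366. Then (α + 18)^3 - 366 = 0, i.e. α is a root of g(x) = (x + 18)^3 - 366 = x^3 + 54x^2 + 972x + 5466. Since g(x) = h(x + 18) where h(x) = x^3 - 366, and h is irreducible over Q (because 366 is not a perfect cube, so h has no rational root, and a monic cubic with no rational root is irreducible), g is also irreducible (irreducibility is preserved under the substitution x → x + 18). Hence m_α(x) = x^3 + 54x^2 + 972x + 5466.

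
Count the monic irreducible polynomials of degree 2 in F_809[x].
There are 326836 monic irreducible polynomials of degree 2 over F_809

Each element of F_{809^2} that lies in no proper subfield is a root of exactly one monic irreducible of degree 2 over F_809, and each such polynomial has 2 distinct roots in F_{809^2}. By Möbius inversion the count is N_809(2) = (1/2) Σ_{d|2} μ(2/d) · 809^d = (1/2)(μ(2)·809^1 + μ(1)·809^2) = 653672/2 = 326836.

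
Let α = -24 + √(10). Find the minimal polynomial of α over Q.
m_α(x) = x^2 + 48x + 566

From α + 24 = √(10), squaring gives (α + 24)^2 = 10, i.e. α^2 + 48α + 576 = 10, so α^2 + 48α + 566 = 0. The discriminant of x^2 + 48x + 566 is (48)^2 - 4·(566) = 2304 - 2264 = 40, and 4·(10) is not a perfect square in Q since 10 is squarefree and ≠ 1. Hence x^2 + 48x + 566 is irreducible over Q and is the minimal polynomial of α.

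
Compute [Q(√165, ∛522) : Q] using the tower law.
[Q(√165, ∛522) : Q] = 6

Let L = Q(√165, ∛522). Since Q(√165) ⊂ L and [Q(√165):Q] = 2, the tower law gives 2 | [L:Q]. Likewise Q(∛522) ⊂ L with [Q(∛522):Q] = 3 (because 522 is not a perfect cube), so 3 | [L:Q]. As gcd(2,3) = 1, [L:Q] is divisible by 6. Conversely L is generated over Q by √165 and ∛522, so [L:Q] ≤ 2·3 = 6. Therefore [Q(√165, ∛522) : Q] = 6.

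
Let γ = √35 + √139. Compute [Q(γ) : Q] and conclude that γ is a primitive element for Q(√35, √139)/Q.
[Q(γ) : Q] = 4 (equivalently, Q(γ) = Q(√35, √139))

Obviously Q(γ) ⊆ Q(√35, √139), and [Q(√35, √139):Q] = 4 (since 35, 139 are distinct squarefree integers > 1 with 4865 not a perfect square). To show equality we compute the minimal polynomial of γ. From γ = √35 + √139: γ^2 = 35 + 2√(4865) + 139 = 174 + 2√(4865), so γ^2 - 174 = 2√(4865); squaring, (γ^2 - 174)^2 = 4·4865, i.e. γ^4 - 348γ^2 + 30276 - 19460 = 0, i.e. γ^4 - 348γ^2 + 10816 = 0. So γ is a root of x^4 - 348x^2 + 10816. This polynomial is irreducible over Q: it has no rational root (each ±√35 ± √139 is irrational), and any factorization into two quadratics over Q would force √(4865) ∈ Q (pairing opposite roots) or √35, √139 ∈ Q (other pairings), all impossible. Hence [Q(γ):Q] = 4 = [Q(√35, √139):Q], so Q(γ) = Q(√35, √139).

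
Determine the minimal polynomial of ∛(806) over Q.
m_α(x) = x^3 - 806

α satisfies α^3 = 806, so x^3 - 806 annihilates α. By the rational root test, a rational root p/q (in lowest terms) of x^3 - 806 would satisfy p^3 = 806 q^3, forcing q = 1 and p^3 = 806; but 806 is not a perfect cube, contradiction. A monic cubic over Q with no rational root is irreducible (any nontrivial factorization would include a linear factor). Hence x^3 - 806 is the minimal polynomial of α, and in particular [Q(α):Q] = 3.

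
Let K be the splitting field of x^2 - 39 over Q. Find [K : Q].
[K : Q] = 2

f(x) = x^2 - 39 factors as (x - √39)(x + √39). The splitting field is K = Q(√39). Since 39 is squarefree and > 1, it is not a perfect square, so x^2 - 39 is irreducible over Q and [Q(√39) : Q] = 2. Hence [K : Q] = 2.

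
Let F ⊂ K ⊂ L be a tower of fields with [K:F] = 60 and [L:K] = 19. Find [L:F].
[L:F] = 1140

The tower law says that for any tower of field extensions F ⊂ K ⊂ L with finite degrees, [L:F] = [L:K] · [K:F]. Here this gives [L:F] = 19 · 60 = 1140.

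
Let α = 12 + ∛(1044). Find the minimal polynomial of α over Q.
m_α(x) = x^3 - 36x^2 + 432x - 2772

Set β = α - 12 = ∛(1044), so β^3 = 1044. Then (α - 12)^3 - 1044 = 0, i.e. α is a root of g(x) = (x - 12)^3 - 1044 = x^3 - 36x^2 + 432x - 2772. Since g(x) = h(x - 12) where h(x) = x^3 - 1044, and h is irreducible over Q (because 1044 is not a perfect cube, so h has no rational root, and a monic cubic with no rational root is irreducible), g is also irreducible (irreducibility is preserved under the substitution x → x - 12). Hence m_α(x) = x^3 - 36x^2 + 432x - 2772.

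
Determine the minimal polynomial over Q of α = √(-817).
m_α(x) = x^2 + 817

α satisfies α^2 + 817 = 0, so x^2 + 817 annihilates α. Since d = -817 is squarefree and ≠ 1, it is not a perfect square in Q, so x^2 + 817 has no rational root and is therefore irreducible over Q (a degree-2 polynomial over a field is irreducible iff it has no root). Hence m_α(x) = x^2 + 817.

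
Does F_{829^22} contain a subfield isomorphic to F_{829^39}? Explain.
No: F_{829^39} is not a subfield of F_{829^22}

F_{p^m} embeds in F_{p^n} iff m | n. Here 39 ∤ 22 (since 22 = 0·39 + 22 with remainder 22 ≠ 0), so F_{829^39} is not a subfield of F_{829^22}. Equivalently: if it were, the tower law would give 39 = [F_{829^39}:F_829] dividing [F_{829^22}:F_829] = 22, contradiction.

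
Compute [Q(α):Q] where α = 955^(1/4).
[Q(α):Q] = 4

α is a root of x^4 - 955. By Eisenstein's criterion at the prime p = 5 (which divides the constant term 955 but p^2 = 25 does not, since 955 is squarefree), x^4 - 955 is irreducible over Q. Hence [Q(α):Q] = 4.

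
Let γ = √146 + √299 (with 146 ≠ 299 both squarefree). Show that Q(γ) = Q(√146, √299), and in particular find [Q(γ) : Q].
[Q(γ) : Q] = 4 (equivalently, Q(γ) = Q(√146, √299))

Obviously Q(γ) ⊆ Q(√146, √299), and [Q(√146, √299):Q] = 4 (since 146, 299 are distinct squarefree integers > 1 with 43654 not a perfect square). To show equality we compute the minimal polynomial of γ. From γ = √146 + √299: γ^2 = 146 + 2√(43654) + 299 = 445 + 2√(43654), so γ^2 - 445 = 2√(43654); squaring, (γ^2 - 445)^2 = 4·43654, i.e. γ^4 - 890γ^2 + 198025 - 174616 = 0, i.e. γ^4 - 890γ^2 + 23409 = 0. So γ is a root of x^4 - 890x^2 + 23409. This polynomial is irreducible over Q: it has no rational root (each ±√146 ± √299 is irrational), and any factorization into two quadratics over Q would force √(43654) ∈ Q (pairing opposite roots) or √146, √299 ∈ Q (other pairings), all impossible. Hence [Q(γ):Q] = 4 = [Q(√146, √299):Q], so Q(γ) = Q(√146, √299).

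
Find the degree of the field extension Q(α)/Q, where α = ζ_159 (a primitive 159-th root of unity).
[Q(α):Q] = 104

The minimal polynomial of ζ_159 over Q is the 159-th cyclotomic polynomial Φ_159(x), which is irreducible over Q and has degree φ(159) = 104. Hence [Q(α):Q] = φ(159) = 104.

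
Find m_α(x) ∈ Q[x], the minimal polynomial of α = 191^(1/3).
m_α(x) = x^3 - 191

α satisfies α^3 = 191, so x^3 - 191 annihilates α. By the rational root test, a rational root p/q (in lowest terms) of x^3 - 191 would satisfy p^3 = 191 q^3, forcing q = 1 and p^3 = 191; but 191 is not a perfect cube, contradiction. A monic cubic over Q with no rational root is irreducible (any nontrivial factorization would include a linear factor). Hence x^3 - 191 is the minimal polynomial of α, and in particular [Q(α):Q] = 3.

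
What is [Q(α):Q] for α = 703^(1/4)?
[Q(α):Q] = 4

α is a root of x^4 - 703. By Eisenstein's criterion at the prime p = 19 (which divides the constant term 703 but p^2 = 361 does not, since 703 is squarefree), x^4 - 703 is irreducible over Q. Hence [Q(α):Q] = 4.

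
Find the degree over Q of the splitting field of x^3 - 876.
[K : Q] = 6

The roots of x^3 - 876 are ∛876, ω∛876, ω^2∛876 where ω = e^(2πi/3) is a primitive cube root of unity, so K = Q(∛876, ω). Now [Q(∛876):Q] = 3 (since 876 is not a perfect cube, x^3 - 876 is irreducible) and [Q(ω):Q] = 2. Both 2 and 3 divide [K:Q], and [K:Q] ≤ 3·2 = 6, so [K:Q] = 6. (Equivalently: Q(∛876) ⊂ R but ω ∉ R, so [K : Q(∛876)] = 2.)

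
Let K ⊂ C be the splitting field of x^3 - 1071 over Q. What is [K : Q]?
[K : Q] = 6

The roots of x^3 - 1071 are ∛1071, ω∛1071, ω^2∛1071 where ω = e^(2πi/3) is a primitive cube root of unity, so K = Q(∛1071, ω). Now [Q(∛1071):Q] = 3 (since 1071 is not a perfect cube, x^3 - 1071 is irreducible) and [Q(ω):Q] = 2. Both 2 and 3 divide [K:Q], and [K:Q] ≤ 3·2 = 6, so [K:Q] = 6. (Equivalently: Q(∛1071) ⊂ R but ω ∉ R, so [K : Q(∛1071)] = 2.)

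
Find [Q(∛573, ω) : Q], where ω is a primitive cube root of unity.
[Q(∛573, ω) : Q] = 6

[Q(∛573):Q] = 3 (min poly x^3 - 573, irreducible since 573 is not a perfect cube). [Q(ω):Q] = 2 (min poly x^2 + x + 1). Since Q(∛573) ⊂ R and ω ∉ R, we have ω ∉ Q(∛573), so x^2 + x + 1 remains irreducible over Q(∛573) and [Q(∛573, ω) : Q(∛573)] = 2. By the tower law, [Q(∛573, ω) : Q] = 3 · 2 = 6. (In fact Q(∛573, ω) is the splitting field of x^3 - 573 over Q.)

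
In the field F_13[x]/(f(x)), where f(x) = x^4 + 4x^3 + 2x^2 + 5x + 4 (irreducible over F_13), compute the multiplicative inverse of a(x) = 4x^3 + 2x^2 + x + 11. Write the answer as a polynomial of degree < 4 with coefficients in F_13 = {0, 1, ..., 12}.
a(x)^(-1) ≡ x^3 + x^2 + 12x + 9 (mod f(x))

Since f is irreducible over F_13, F_13[x]/(f) is a field and a(x) ≠ 0 has an inverse. Apply the extended Euclidean algorithm to f(x) and a(x) in F_13[x]: f(x) = (10x + 9)·a(x) + (3x + 9);  a(x) = (10x^2 + x + 6)·(3x + 9) + (9). The last nonzero remainder is the constant 9 = gcd(f, a) in F_13. Back-substituting through the division chain expresses 9 = s(x)·a(x) + t(x)·f(x) with s(x) ≡ 9x^3 + 9x^2 + 4x + 3 (mod f), so (9x^3 + 9x^2 + 4x + 3)·a(x) ≡ 9 (mod f). Multiplying by 9^(-1) ≡ 3 in F_13 gives a(x)^(-1) ≡ 3·(9x^3 + 9x^2 + 4x + 3) ≡ x^3 + x^2 + 12x + 9 (mod f). Check: (4x^3 + 2x^2 + x + 11)·(x^3 + x^2 + 12x + 9) = 4x^6 + 6x^5 + 12x^4 + 7x^3 + 2x^2 + 11x + 8 ≡ 1 (mod x^4 + 4x^3 + 2x^2 + 5x + 4).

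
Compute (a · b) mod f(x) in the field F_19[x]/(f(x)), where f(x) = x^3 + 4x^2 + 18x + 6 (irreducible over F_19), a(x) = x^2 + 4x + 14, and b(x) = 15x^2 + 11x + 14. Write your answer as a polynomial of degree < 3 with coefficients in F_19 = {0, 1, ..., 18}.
a · b ≡ 11x^2 + 17x + 16 (mod f(x))

Multiply in F_19[x]: a(x)·b(x) = (x^2 + 4x + 14)·(15x^2 + 11x + 14) = 15x^4 + 14x^3 + 2x^2 + x + 6. This has degree ≥ 3, so divide by f(x) over F_19: 15x^4 + 14x^3 + 2x^2 + x + 6 = (15x + 11)·(x^3 + 4x^2 + 18x + 6) + (11x^2 + 17x + 16). Hence a·b ≡ 11x^2 + 17x + 16 (mod f). (F_19[x]/(f) is a field with 19^3 = 6859 elements since f is irreducible of degree 3.)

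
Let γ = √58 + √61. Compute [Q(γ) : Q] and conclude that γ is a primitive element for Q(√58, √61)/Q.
[Q(γ) : Q] = 4 (equivalently, Q(γ) = Q(√58, √61))

Obviously Q(γ) ⊆ Q(√58, √61), and [Q(√58, √61):Q] = 4 (since 58, 61 are distinct squarefree integers > 1 with 3538 not a perfect square). To show equality we compute the minimal polynomial of γ. From γ = √58 + √61: γ^2 = 58 + 2√(3538) + 61 = 119 + 2√(3538), so γ^2 - 119 = 2√(3538); squaring, (γ^2 - 119)^2 = 4·3538, i.e. γ^4 - 238γ^2 + 14161 - 14152 = 0, i.e. γ^4 - 238γ^2 + 9 = 0. So γ is a root of x^4 - 238x^2 + 9. This polynomial is irreducible over Q: it has no rational root (each ±√58 ± √61 is irrational), and any factorization into two quadratics over Q would force √(3538) ∈ Q (pairing opposite roots) or √58, √61 ∈ Q (other pairings), all impossible. Hence [Q(γ):Q] = 4 = [Q(√58, √61):Q], so Q(γ) = Q(√58, √61).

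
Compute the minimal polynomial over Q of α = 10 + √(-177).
m_α(x) = x^2 - 20x + 277

From α - 10 = √(-177), squaring gives (α - 10)^2 = -177, i.e. α^2 - 20α + 100 = -177, so α^2 - 20α + 277 = 0. The discriminant of x^2 - 20x + 277 is (-20)^2 - 4·(277) = 400 - 1108 = -708, and 4·(-177) is not a perfect square in Q since -177 is squarefree and ≠ 1. Hence x^2 - 20x + 277 is irreducible over Q and is the minimal polynomial of α.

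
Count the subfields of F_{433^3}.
F_{433^3} has 2 subfields

The subfields of F_{p^n} are exactly the fields F_{p^d} for d | n (each is the fixed field of the unique index-d subgroup of Gal(F_{p^n}/F_p) ≅ Z/nZ). The divisors of n = 3 are {1, 3}, giving 2 subfields: F_{433^1}, F_{433^3}.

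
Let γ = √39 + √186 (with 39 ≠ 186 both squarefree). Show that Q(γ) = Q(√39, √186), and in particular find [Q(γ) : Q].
[Q(γ) : Q] = 4 (equivalently, Q(γ) = Q(√39, √186))

Obviously Q(γ) ⊆ Q(√39, √186), and [Q(√39, √186):Q] = 4 (since 39, 186 are distinct squarefree integers > 1 with 7254 not a perfect square). To show equality we compute the minimal polynomial of γ. From γ = √39 + √186: γ^2 = 39 + 2√(7254) + 186 = 225 + 2√(7254), so γ^2 - 225 = 2√(7254); squaring, (γ^2 - 225)^2 = 4·7254, i.e. γ^4 - 450γ^2 + 50625 - 29016 = 0, i.e. γ^4 - 450γ^2 + 21609 = 0. So γ is a root of x^4 - 450x^2 + 21609. This polynomial is irreducible over Q: it has no rational root (each ±√39 ± √186 is irrational), and any factorization into two quadratics over Q would force √(7254) ∈ Q (pairing opposite roots) or √39, √186 ∈ Q (other pairings), all impossible. Hence [Q(γ):Q] = 4 = [Q(√39, √186):Q], so Q(γ) = Q(√39, √186).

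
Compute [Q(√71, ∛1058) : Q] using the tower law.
[Q(√71, ∛1058) : Q] = 6

Let L = Q(√71, ∛1058). Since Q(√71) ⊂ L and [Q(√71):Q] = 2, the tower law gives 2 | [L:Q]. Likewise Q(∛1058) ⊂ L with [Q(∛1058):Q] = 3 (because 1058 is not a perfect cube), so 3 | [L:Q]. As gcd(2,3) = 1, [L:Q] is divisible by 6. Conversely L is generated over Q by √71 and ∛1058, so [L:Q] ≤ 2·3 = 6. Therefore [Q(√71, ∛1058) : Q] = 6.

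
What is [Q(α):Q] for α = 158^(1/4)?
[Q(α):Q] = 4

α is a root of x^4 - 158. By Eisenstein's criterion at the prime p = 2 (which divides the constant term 158 but p^2 = 4 does not, since 158 is squarefree), x^4 - 158 is irreducible over Q. Hence [Q(α):Q] = 4.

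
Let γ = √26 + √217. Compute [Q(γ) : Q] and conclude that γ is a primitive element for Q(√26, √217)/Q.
[Q(γ) : Q] = 4 (equivalently, Q(γ) = Q(√26, √217))

Obviously Q(γ) ⊆ Q(√26, √217), and [Q(√26, √217):Q] = 4 (since 26, 217 are distinct squarefree integers > 1 with 5642 not a perfect square). To show equality we compute the minimal polynomial of γ. From γ = √26 + √217: γ^2 = 26 + 2√(5642) + 217 = 243 + 2√(5642), so γ^2 - 243 = 2√(5642); squaring, (γ^2 - 243)^2 = 4·5642, i.e. γ^4 - 486γ^2 + 59049 - 22568 = 0, i.e. γ^4 - 486γ^2 + 36481 = 0. So γ is a root of x^4 - 486x^2 + 36481. This polynomial is irreducible over Q: it has no rational root (each ±√26 ± √217 is irrational), and any factorization into two quadratics over Q would force √(5642) ∈ Q (pairing opposite roots) or √26, √217 ∈ Q (other pairings), all impossible. Hence [Q(γ):Q] = 4 = [Q(√26, √217):Q], so Q(γ) = Q(√26, √217).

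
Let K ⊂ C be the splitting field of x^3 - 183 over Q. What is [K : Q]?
[K : Q] = 6

The roots of x^3 - 183 are ∛183, ω∛183, ω^2∛183 where ω = e^(2πi/3) is a primitive cube root of unity, so K = Q(∛183, ω). Now [Q(∛183):Q] = 3 (since 183 is not a perfect cube, x^3 - 183 is irreducible) and [Q(ω):Q] = 2. Both 2 and 3 divide [K:Q], and [K:Q] ≤ 3·2 = 6, so [K:Q] = 6. (Equivalently: Q(∛183) ⊂ R but ω ∉ R, so [K : Q(∛183)] = 2.)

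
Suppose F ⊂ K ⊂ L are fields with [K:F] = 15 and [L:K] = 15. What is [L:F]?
[L:F] = 225

The tower law says that for any tower of field extensions F ⊂ K ⊂ L with finite degrees, [L:F] = [L:K] · [K:F]. Here this gives [L:F] = 15 · 15 = 225.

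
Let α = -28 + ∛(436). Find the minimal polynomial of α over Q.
m_α(x) = x^3 + 84x^2 + 2352x + 21516

Set β = α + 28 = ∛(436), so β^3 = 436. Then (α + 28)^3 - 436 = 0, i.e. α is a root of g(x) = (x + 28)^3 - 436 = x^3 + 84x^2 + 2352x + 21516. Since g(x) = h(x + 28) where h(x) = x^3 - 436, and h is irreducible over Q (because 436 is not a perfect cube, so h has no rational root, and a monic cubic with no rational root is irreducible), g is also irreducible (irreducibility is preserved under the substitution x → x + 28). Hence m_α(x) = x^3 + 84x^2 + 2352x + 21516.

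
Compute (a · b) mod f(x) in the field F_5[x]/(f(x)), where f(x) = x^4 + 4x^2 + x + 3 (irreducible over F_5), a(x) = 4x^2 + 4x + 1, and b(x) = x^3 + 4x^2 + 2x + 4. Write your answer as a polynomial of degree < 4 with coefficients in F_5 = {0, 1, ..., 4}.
a · b ≡ 4x^3 + 4x^2 + x + 4 (mod f(x))

Multiply in F_5[x]: a(x)·b(x) = (4x^2 + 4x + 1)·(x^3 + 4x^2 + 2x + 4) = 4x^5 + 3x^2 + 3x + 4. This has degree ≥ 4, so divide by f(x) over F_5: 4x^5 + 3x^2 + 3x + 4 = (4x)·(x^4 + 4x^2 + x + 3) + (4x^3 + 4x^2 + x + 4). Hence a·b ≡ 4x^3 + 4x^2 + x + 4 (mod f). (F_5[x]/(f) is a field with 5^4 = 625 elements since f is irreducible of degree 4.)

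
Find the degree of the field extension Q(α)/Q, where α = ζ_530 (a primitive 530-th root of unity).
[Q(α):Q] = 208

The minimal polynomial of ζ_530 over Q is the 530-th cyclotomic polynomial Φ_530(x), which is irreducible over Q and has degree φ(530) = 208. Hence [Q(α):Q] = φ(530) = 208.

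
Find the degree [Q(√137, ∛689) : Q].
[Q(√137, ∛689) : Q] = 6

Let L = Q(√137, ∛689). Since Q(√137) ⊂ L and [Q(√137):Q] = 2, the tower law gives 2 | [L:Q]. Likewise Q(∛689) ⊂ L with [Q(∛689):Q] = 3 (because 689 is not a perfect cube), so 3 | [L:Q]. As gcd(2,3) = 1, [L:Q] is divisible by 6. Conversely L is generated over Q by √137 and ∛689, so [L:Q] ≤ 2·3 = 6. Therefore [Q(√137, ∛689) : Q] = 6.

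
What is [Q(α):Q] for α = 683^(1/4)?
[Q(α):Q] = 4

α is a root of x^4 - 683. By Eisenstein's criterion at the prime p = 683 (which divides the constant term 683 but p^2 = 466489 does not, since 683 is squarefree), x^4 - 683 is irreducible over Q. Hence [Q(α):Q] = 4.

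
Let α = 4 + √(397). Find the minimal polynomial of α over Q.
m_α(x) = x^2 - 8x - 381

From α - 4 = √(397), squaring gives (α - 4)^2 = 397, i.e. α^2 - 8α + 16 = 397, so α^2 - 8α - 381 = 0. The discriminant of x^2 - 8x - 381 is (-8)^2 - 4·(-381) = 64 + 1524 = 1588, and 4·(397) is not a perfect square in Q since 397 is squarefree and ≠ 1. Hence x^2 - 8x - 381 is irreducible over Q and is the minimal polynomial of α.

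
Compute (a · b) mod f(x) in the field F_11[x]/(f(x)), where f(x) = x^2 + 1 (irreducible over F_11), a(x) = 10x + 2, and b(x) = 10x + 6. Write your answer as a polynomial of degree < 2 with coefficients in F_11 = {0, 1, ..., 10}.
a · b ≡ 3x (mod f(x))

Multiply in F_11[x]: a(x)·b(x) = (10x + 2)·(10x + 6) = x^2 + 3x + 1. This has degree ≥ 2, so divide by f(x) over F_11: x^2 + 3x + 1 = (1)·(x^2 + 1) + (3x). Hence a·b ≡ 3x (mod f). (F_11[x]/(f) is a field with 11^2 = 121 elements since f is irreducible of degree 2.)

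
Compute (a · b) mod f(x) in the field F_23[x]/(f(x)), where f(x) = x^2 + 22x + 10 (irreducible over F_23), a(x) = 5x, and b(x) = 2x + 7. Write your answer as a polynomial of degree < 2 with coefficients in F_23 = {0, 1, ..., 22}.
a · b ≡ 22x + 15 (mod f(x))

Multiply in F_23[x]: a(x)·b(x) = (5x)·(2x + 7) = 10x^2 + 12x. This has degree ≥ 2, so divide by f(x) over F_23: 10x^2 + 12x = (10)·(x^2 + 22x + 10) + (22x + 15). Hence a·b ≡ 22x + 15 (mod f). (F_23[x]/(f) is a field with 23^2 = 529 elements since f is irreducible of degree 2.)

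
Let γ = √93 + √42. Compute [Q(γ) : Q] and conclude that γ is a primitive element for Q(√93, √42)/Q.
[Q(γ) : Q] = 4 (equivalently, Q(γ) = Q(√93, √42))

Obviously Q(γ) ⊆ Q(√93, √42), and [Q(√93, √42):Q] = 4 (since 93, 42 are distinct squarefree integers > 1 with 3906 not a perfect square). To show equality we compute the minimal polynomial of γ. From γ = √93 + √42: γ^2 = 93 + 2√(3906) + 42 = 135 + 2√(3906), so γ^2 - 135 = 2√(3906); squaring, (γ^2 - 135)^2 = 4·3906, i.e. γ^4 - 270γ^2 + 18225 - 15624 = 0, i.e. γ^4 - 270γ^2 + 2601 = 0. So γ is a root of x^4 - 270x^2 + 2601. This polynomial is irreducible over Q: it has no rational root (each ±√93 ± √42 is irrational), and any factorization into two quadratics over Q would force √(3906) ∈ Q (pairing opposite roots) or √93, √42 ∈ Q (other pairings), all impossible. Hence [Q(γ):Q] = 4 = [Q(√93, √42):Q], so Q(γ) = Q(√93, √42).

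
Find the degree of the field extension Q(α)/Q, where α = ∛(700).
[Q(α):Q] = 3

The minimal polynomial of α is x^3 - 700, irreducible over Q since 700 is not a perfect cube (so x^3 - 700 has no rational root). Hence [Q(α):Q] = deg(m_α) = 3.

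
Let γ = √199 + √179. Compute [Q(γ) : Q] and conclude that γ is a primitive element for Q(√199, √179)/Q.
[Q(γ) : Q] = 4 (equivalently, Q(γ) = Q(√199, √179))

Obviously Q(γ) ⊆ Q(√199, √179), and [Q(√199, √179):Q] = 4 (since 199, 179 are distinct squarefree integers > 1 with 35621 not a perfect square). To show equality we compute the minimal polynomial of γ. From γ = √199 + √179: γ^2 = 199 + 2√(35621) + 179 = 378 + 2√(35621), so γ^2 - 378 = 2√(35621); squaring, (γ^2 - 378)^2 = 4·35621, i.e. γ^4 - 756γ^2 + 142884 - 142484 = 0, i.e. γ^4 - 756γ^2 + 400 = 0. So γ is a root of x^4 - 756x^2 + 400. This polynomial is irreducible over Q: it has no rational root (each ±√199 ± √179 is irrational), and any factorization into two quadratics over Q would force √(35621) ∈ Q (pairing opposite roots) or √199, √179 ∈ Q (other pairings), all impossible. Hence [Q(γ):Q] = 4 = [Q(√199, √179):Q], so Q(γ) = Q(√199, √179).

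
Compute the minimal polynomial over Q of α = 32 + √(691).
m_α(x) = x^2 - 64x + 333

From α - 32 = √(691), squaring gives (α - 32)^2 = 691, i.e. α^2 - 64α + 1024 = 691, so α^2 - 64α + 333 = 0. The discriminant of x^2 - 64x + 333 is (-64)^2 - 4·(333) = 4096 - 1332 = 2764, and 4·(691) is not a perfect square in Q since 691 is squarefree and ≠ 1. Hence x^2 - 64x + 333 is irreducible over Q and is the minimal polynomial of α.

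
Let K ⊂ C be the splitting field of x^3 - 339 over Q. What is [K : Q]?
[K : Q] = 6

The roots of x^3 - 339 are ∛339, ω∛339, ω^2∛339 where ω = e^(2πi/3) is a primitive cube root of unity, so K = Q(∛339, ω). Now [Q(∛339):Q] = 3 (since 339 is not a perfect cube, x^3 - 339 is irreducible) and [Q(ω):Q] = 2. Both 2 and 3 divide [K:Q], and [K:Q] ≤ 3·2 = 6, so [K:Q] = 6. (Equivalently: Q(∛339) ⊂ R but ω ∉ R, so [K : Q(∛339)] = 2.)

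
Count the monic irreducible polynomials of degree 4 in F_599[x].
There are 32184449700 monic irreducible polynomials of degree 4 over F_599

Each element of F_{599^4} that lies in no proper subfield is a root of exactly one monic irreducible of degree 4 over F_599, and each such polynomial has 4 distinct roots in F_{599^4}. By Möbius inversion the count is N_599(4) = (1/4) Σ_{d|4} μ(4/d) · 599^d = (1/4)(μ(4)·599^1 + μ(2)·599^2 + μ(1)·599^4) = 128737798800/4 = 32184449700.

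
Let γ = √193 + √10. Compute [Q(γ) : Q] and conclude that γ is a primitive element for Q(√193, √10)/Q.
[Q(γ) : Q] = 4 (equivalently, Q(γ) = Q(√193, √10))

Obviously Q(γ) ⊆ Q(√193, √10), and [Q(√193, √10):Q] = 4 (since 193, 10 are distinct squarefree integers > 1 with 1930 not a perfect square). To show equality we compute the minimal polynomial of γ. From γ = √193 + √10: γ^2 = 193 + 2√(1930) + 10 = 203 + 2√(1930), so γ^2 - 203 = 2√(1930); squaring, (γ^2 - 203)^2 = 4·1930, i.e. γ^4 - 406γ^2 + 41209 - 7720 = 0, i.e. γ^4 - 406γ^2 + 33489 = 0. So γ is a root of x^4 - 406x^2 + 33489. This polynomial is irreducible over Q: it has no rational root (each ±√193 ± √10 is irrational), and any factorization into two quadratics over Q would force √(1930) ∈ Q (pairing opposite roots) or √193, √10 ∈ Q (other pairings), all impossible. Hence [Q(γ):Q] = 4 = [Q(√193, √10):Q], so Q(γ) = Q(√193, √10).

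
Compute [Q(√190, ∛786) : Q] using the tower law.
[Q(√190, ∛786) : Q] = 6

Let L = Q(√190, ∛786). Since Q(√190) ⊂ L and [Q(√190):Q] = 2, the tower law gives 2 | [L:Q]. Likewise Q(∛786) ⊂ L with [Q(∛786):Q] = 3 (because 786 is not a perfect cube), so 3 | [L:Q]. As gcd(2,3) = 1, [L:Q] is divisible by 6. Conversely L is generated over Q by √190 and ∛786, so [L:Q] ≤ 2·3 = 6. Therefore [Q(√190, ∛786) : Q] = 6.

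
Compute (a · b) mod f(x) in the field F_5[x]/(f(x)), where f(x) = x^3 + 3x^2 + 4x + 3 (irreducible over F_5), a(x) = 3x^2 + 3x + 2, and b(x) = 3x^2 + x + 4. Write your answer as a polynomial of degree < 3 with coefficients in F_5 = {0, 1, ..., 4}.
a · b ≡ 2x + 3 (mod f(x))

Multiply in F_5[x]: a(x)·b(x) = (3x^2 + 3x + 2)·(3x^2 + x + 4) = 4x^4 + 2x^3 + x^2 + 4x + 3. This has degree ≥ 3, so divide by f(x) over F_5: 4x^4 + 2x^3 + x^2 + 4x + 3 = (4x)·(x^3 + 3x^2 + 4x + 3) + (2x + 3). Hence a·b ≡ 2x + 3 (mod f). (F_5[x]/(f) is a field with 5^3 = 125 elements since f is irreducible of degree 3.)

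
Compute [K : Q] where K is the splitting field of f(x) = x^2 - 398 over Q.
[K : Q] = 2

f(x) = x^2 - 398 factors as (x - √398)(x + √398). The splitting field is K = Q(√398). Since 398 is squarefree and > 1, it is not a perfect square, so x^2 - 398 is irreducible over Q and [Q(√398) : Q] = 2. Hence [K : Q] = 2.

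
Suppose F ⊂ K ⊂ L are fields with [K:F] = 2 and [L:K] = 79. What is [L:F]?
[L:F] = 158

The tower law says that for any tower of field extensions F ⊂ K ⊂ L with finite degrees, [L:F] = [L:K] · [K:F]. Here this gives [L:F] = 79 · 2 = 158.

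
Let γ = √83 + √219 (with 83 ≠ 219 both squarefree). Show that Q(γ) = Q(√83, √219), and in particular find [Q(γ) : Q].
[Q(γ) : Q] = 4 (equivalently, Q(γ) = Q(√83, √219))

Obviously Q(γ) ⊆ Q(√83, √219), and [Q(√83, √219):Q] = 4 (since 83, 219 are distinct squarefree integers > 1 with 18177 not a perfect square). To show equality we compute the minimal polynomial of γ. From γ = √83 + √219: γ^2 = 83 + 2√(18177) + 219 = 302 + 2√(18177), so γ^2 - 302 = 2√(18177); squaring, (γ^2 - 302)^2 = 4·18177, i.e. γ^4 - 604γ^2 + 91204 - 72708 = 0, i.e. γ^4 - 604γ^2 + 18496 = 0. So γ is a root of x^4 - 604x^2 + 18496. This polynomial is irreducible over Q: it has no rational root (each ±√83 ± √219 is irrational), and any factorization into two quadratics over Q would force √(18177) ∈ Q (pairing opposite roots) or √83, √219 ∈ Q (other pairings), all impossible. Hence [Q(γ):Q] = 4 = [Q(√83, √219):Q], so Q(γ) = Q(√83, √219).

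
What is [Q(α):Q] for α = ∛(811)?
[Q(α):Q] = 3

The minimal polynomial of α is x^3 - 811, irreducible over Q since 811 is not a perfect cube (so x^3 - 811 has no rational root). Hence [Q(α):Q] = deg(m_α) = 3.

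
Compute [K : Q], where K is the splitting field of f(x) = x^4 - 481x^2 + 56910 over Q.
[K : Q] = 4

Solving the quadratic in x^2: x^2 = (481 ± √(481^2 - 4·56910))/2 = (481 ± √3721)/2 = (481 ± 61)/2, giving x^2 = 271 or x^2 = 210. So f(x) = (x^2 - 271)(x^2 - 210) and the roots of f are ±√271, ±√210. Hence the splitting field is K = Q(√271, √210). Since 271 and 210 are distinct squarefree integers > 1, their product 56910 is not a perfect square, so √210 ∉ Q(√271). By the tower law [K:Q] = [Q(√271,√210):Q(√271)] · [Q(√271):Q] = 2 · 2 = 4.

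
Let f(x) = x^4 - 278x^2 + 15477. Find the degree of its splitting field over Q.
[K : Q] = 4

Solving the quadratic in x^2: x^2 = (278 ± √(278^2 - 4·15477))/2 = (278 ± √15376)/2 = (278 ± 124)/2, giving x^2 = 77 or x^2 = 201. So f(x) = (x^2 - 77)(x^2 - 201) and the roots of f are ±√77, ±√201. Hence the splitting field is K = Q(√77, √201). Since 77 and 201 are distinct squarefree integers > 1, their product 15477 is not a perfect square, so √201 ∉ Q(√77). By the tower law [K:Q] = [Q(√77,√201):Q(√77)] · [Q(√77):Q] = 2 · 2 = 4.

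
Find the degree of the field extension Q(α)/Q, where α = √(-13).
[Q(α):Q] = 2

[Q(α):Q] equals the degree of the minimal polynomial of α. Here α^2 = -13 and x^2 + 13 is irreducible (d = -13 is squarefree, ≠ 1, hence not a square), so deg(m_α) = 2. Thus [Q(α):Q] = 2.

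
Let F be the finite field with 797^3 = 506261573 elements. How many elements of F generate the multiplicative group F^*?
There are φ(506261572) = 250192800 primitive elements

F_q^* is cyclic of order q - 1 = 506261572. A cyclic group of order m has exactly φ(m) generators. Here m = 506261572 = 2^2 · 157 · 199 · 4051, so the number of primitive elements is φ(506261572) = 250192800.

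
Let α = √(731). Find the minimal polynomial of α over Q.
m_α(x) = x^2 - 731

α satisfies α^2 - 731 = 0, so x^2 - 731 annihilates α. Since d = 731 is squarefree and ≠ 1, it is not a perfect square in Q, so x^2 - 731 has no rational root and is therefore irreducible over Q (a degree-2 polynomial over a field is irreducible iff it has no root). Hence m_α(x) = x^2 - 731.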